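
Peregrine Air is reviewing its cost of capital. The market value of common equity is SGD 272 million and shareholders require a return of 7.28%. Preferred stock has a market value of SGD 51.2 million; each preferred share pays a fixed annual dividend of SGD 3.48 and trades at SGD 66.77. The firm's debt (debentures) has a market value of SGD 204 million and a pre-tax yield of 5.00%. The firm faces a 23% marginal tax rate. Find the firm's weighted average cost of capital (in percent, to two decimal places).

5.75%

Cost of preferred: Rp = 3.48 / 66.77 = 5.2119%.
Total capital V = 272 + 51.2 + 204 = 527.2.
Equity: weight = 272/527.2 = 0.5159; cost = 7.28%.
Preferred: weight = 51.2/527.2 = 0.0971; cost = 5.2119%.
Debentures: weight = 204/527.2 = 0.3869; after-tax cost = 5% × (1 − 23%) = 3.8500%.
WACC = 0.5159 × 7.2800% + 0.0971 × 5.2119% + 0.3869 × 3.8500% = 5.7519%.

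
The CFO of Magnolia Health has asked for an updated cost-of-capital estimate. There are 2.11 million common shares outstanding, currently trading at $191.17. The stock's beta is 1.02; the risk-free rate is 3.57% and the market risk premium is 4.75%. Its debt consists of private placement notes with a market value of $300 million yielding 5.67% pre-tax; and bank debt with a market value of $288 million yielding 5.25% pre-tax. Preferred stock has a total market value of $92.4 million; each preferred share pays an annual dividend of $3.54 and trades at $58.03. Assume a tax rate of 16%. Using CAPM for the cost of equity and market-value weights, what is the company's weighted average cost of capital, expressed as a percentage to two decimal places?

Cost of equity via CAPM: Re = 3.57% + 1.02 × 4.75% = 8.4150%.
Cost of preferred: Rp = 3.54 / 58.03 = 6.1003%.
Market value of equity E = 191.17 × 2.11m = 403.3687m.
Total capital V = 403.3687 + 92.4 + 300 + 288 = 1083.7687.
Equity: weight = 403.3687/1083.7687 = 0.3722; cost = 8.415%.
Preferred: weight = 92.4/1083.7687 = 0.0853; cost = 6.1003%.
Private placement notes: weight = 300/1083.7687 = 0.2768; after-tax cost = 5.67% × (1 − 16%) = 4.7628%.
Bank debt: weight = 288/1083.7687 = 0.2657; after-tax cost = 5.25% × (1 − 16%) = 4.4100%.
WACC = 0.3722 × 8.4150% + 0.0853 × 6.1003% + 0.2768 × 4.7628% + 0.2657 × 4.4100% = 6.1424%.

6.14%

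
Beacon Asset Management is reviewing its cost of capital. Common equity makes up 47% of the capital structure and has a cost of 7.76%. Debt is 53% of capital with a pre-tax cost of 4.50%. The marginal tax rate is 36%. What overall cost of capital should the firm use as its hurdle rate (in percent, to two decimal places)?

After-tax cost of debt = 4.5% × (1 − 36%) = 2.8800%.
WACC = 0.470 × 7.7600% + 0.530 × 2.8800% = 5.1736%.

5.17%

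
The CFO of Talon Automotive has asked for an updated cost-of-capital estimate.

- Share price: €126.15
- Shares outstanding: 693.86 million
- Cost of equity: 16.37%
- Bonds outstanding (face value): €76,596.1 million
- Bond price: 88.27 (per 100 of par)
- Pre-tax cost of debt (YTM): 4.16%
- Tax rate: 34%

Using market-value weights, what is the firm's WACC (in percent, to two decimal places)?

Market value of equity E = 126.15 × 693.86m = 87530.439m. Market value of debt D = 76596.1m × 88.27/100 = 67611.37747m.
Total capital V = 87530.439 + 67611.37747 = 155141.81647.
Equity: weight = 87530.439/155141.81647 = 0.5642; cost = 16.37%.
Bonds outstanding: weight = 67611.37747/155141.81647 = 0.4358; after-tax cost = 4.16% × (1 − 34%) = 2.7456%.
WACC = 0.5642 × 16.3700% + 0.4358 × 2.7456% = 10.4324%.

10.43%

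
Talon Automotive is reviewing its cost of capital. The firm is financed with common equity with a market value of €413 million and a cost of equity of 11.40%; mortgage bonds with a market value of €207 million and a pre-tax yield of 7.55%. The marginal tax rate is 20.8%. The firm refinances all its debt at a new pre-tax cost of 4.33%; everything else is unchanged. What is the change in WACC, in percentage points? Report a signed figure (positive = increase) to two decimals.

-0.85 pp

Current WACC:
Total capital V = 413 + 207 = 620.
Equity: weight = 413/620 = 0.6661; cost = 11.4%.
Mortgage bonds: weight = 207/620 = 0.3339; after-tax cost = 7.55% × (1 − 20.8%) = 5.9796%.
WACC = 0.6661 × 11.4000% + 0.3339 × 5.9796% = 9.5903%.
After the change:
Total capital V = 413 + 207 = 620.
Equity: weight = 413/620 = 0.6661; cost = 11.4%.
Mortgage bonds: weight = 207/620 = 0.3339; after-tax cost = 4.33% × (1 − 20.8%) = 3.4294%.
WACC = 0.6661 × 11.4000% + 0.3339 × 3.4294% = 8.7388%.
Change in WACC = 8.7388% − 9.5903% = -0.8515 pp.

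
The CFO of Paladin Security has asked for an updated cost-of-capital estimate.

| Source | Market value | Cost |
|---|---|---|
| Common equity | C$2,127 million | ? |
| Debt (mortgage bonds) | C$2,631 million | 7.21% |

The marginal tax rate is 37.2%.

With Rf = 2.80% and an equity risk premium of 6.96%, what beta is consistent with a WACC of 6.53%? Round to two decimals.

0.89

Total capital V = 2127 + 2631 = 4758.
Equity weight = 2127/4758 = 0.4470.
Mortgage bonds weight = 2631/4758 = 0.5530.
Debt contribution = 0.5530 × 7.21% × (1 − 37.2%) = 2.5038%.
Required equity contribution = 6.53% − 2.5038% = 4.0262%  ⇒  Re = 9.0065%.
CAPM: 9.0065% = 2.8% + β × 6.96%  ⇒  β = 0.8917.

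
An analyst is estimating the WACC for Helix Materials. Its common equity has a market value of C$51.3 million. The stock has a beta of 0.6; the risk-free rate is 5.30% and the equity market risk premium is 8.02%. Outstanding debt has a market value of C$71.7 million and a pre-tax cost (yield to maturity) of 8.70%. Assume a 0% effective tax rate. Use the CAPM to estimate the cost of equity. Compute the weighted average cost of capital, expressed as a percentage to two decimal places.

Cost of equity via CAPM: Re = 5.3% + 0.6 × 8.02% = 10.1120%.
Total capital V = 51.3 + 71.7 = 123.
Equity: weight = 51.3/123 = 0.4171; cost = 10.112%.
Debt: weight = 71.7/123 = 0.5829; after-tax cost = 8.7% × (1 − 0%) = 8.7000%.
WACC = 0.4171 × 10.1120% + 0.5829 × 8.7000% = 9.2889%.

9.29%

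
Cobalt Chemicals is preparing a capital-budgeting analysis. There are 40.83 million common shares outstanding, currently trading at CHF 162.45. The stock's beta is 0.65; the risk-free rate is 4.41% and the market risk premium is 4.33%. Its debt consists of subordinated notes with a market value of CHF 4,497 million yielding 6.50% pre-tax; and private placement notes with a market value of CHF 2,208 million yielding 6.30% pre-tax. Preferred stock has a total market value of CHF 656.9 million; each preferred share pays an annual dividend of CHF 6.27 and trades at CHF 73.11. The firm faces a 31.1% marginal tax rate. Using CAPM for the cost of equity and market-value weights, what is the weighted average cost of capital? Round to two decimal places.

5.95%

Cost of equity via CAPM: Re = 4.41% + 0.65 × 4.33% = 7.2245%.
Cost of preferred: Rp = 6.27 / 73.11 = 8.5761%.
Market value of equity E = 162.45 × 40.83m = 6632.8335m.
Total capital V = 6632.8335 + 656.9 + 4497 + 2208 = 13994.7335.
Equity: weight = 6632.8335/13994.7335 = 0.4740; cost = 7.2245%.
Preferred: weight = 656.9/13994.7335 = 0.0469; cost = 8.5761%.
Subordinated notes: weight = 4497/13994.7335 = 0.3213; after-tax cost = 6.5% × (1 − 31.1%) = 4.4785%.
Private placement notes: weight = 2208/13994.7335 = 0.1578; after-tax cost = 6.3% × (1 − 31.1%) = 4.3407%.
WACC = 0.4740 × 7.2245% + 0.0469 × 8.5761% + 0.3213 × 4.4785% + 0.1578 × 4.3407% = 5.9506%.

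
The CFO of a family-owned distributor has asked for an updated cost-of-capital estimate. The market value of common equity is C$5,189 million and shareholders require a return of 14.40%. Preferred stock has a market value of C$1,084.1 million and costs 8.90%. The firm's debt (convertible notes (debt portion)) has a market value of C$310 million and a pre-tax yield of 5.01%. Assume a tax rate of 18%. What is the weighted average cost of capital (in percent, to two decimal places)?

13.01%

Total capital V = 5189 + 1084.1 + 310 = 6583.1.
Equity: weight = 5189/6583.1 = 0.7882; cost = 14.4%.
Preferred: weight = 1084.1/6583.1 = 0.1647; cost = 8.9%.
Convertible notes (debt portion): weight = 310/6583.1 = 0.0471; after-tax cost = 5.01% × (1 − 18%) = 4.1082%.
WACC = 0.7882 × 14.4000% + 0.1647 × 8.9000% + 0.0471 × 4.1082% = 13.0096%.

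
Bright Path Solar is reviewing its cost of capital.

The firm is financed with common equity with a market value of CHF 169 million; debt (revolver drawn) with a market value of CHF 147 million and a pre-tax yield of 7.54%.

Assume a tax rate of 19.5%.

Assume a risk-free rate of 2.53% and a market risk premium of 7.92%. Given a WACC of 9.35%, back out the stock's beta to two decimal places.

1.22

Total capital V = 169 + 147 = 316.
Equity weight = 169/316 = 0.5348.
Revolver drawn weight = 147/316 = 0.4652.
Debt contribution = 0.4652 × 7.54% × (1 − 19.5%) = 2.8236%.
Required equity contribution = 9.35% − 2.8236% = 6.5264%  ⇒  Re = 12.2033%.
CAPM: 12.2033% = 2.53% + β × 7.92%  ⇒  β = 1.2214.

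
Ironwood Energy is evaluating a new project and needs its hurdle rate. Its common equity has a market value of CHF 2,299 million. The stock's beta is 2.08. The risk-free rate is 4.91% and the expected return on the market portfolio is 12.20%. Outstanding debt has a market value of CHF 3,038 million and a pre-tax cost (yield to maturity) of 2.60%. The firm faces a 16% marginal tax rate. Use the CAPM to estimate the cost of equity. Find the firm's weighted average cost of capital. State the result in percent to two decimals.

Market risk premium = 12.2% − 4.91% = 7.29%.
Cost of equity via CAPM: Re = 4.91% + 2.08 × 7.29% = 20.0732%.
Total capital V = 2299 + 3038 = 5337.
Equity: weight = 2299/5337 = 0.4308; cost = 20.0732%.
Debt: weight = 3038/5337 = 0.5692; after-tax cost = 2.6% × (1 − 16%) = 2.1840%.
WACC = 0.4308 × 20.0732% + 0.5692 × 2.1840% = 9.8901%.

9.89%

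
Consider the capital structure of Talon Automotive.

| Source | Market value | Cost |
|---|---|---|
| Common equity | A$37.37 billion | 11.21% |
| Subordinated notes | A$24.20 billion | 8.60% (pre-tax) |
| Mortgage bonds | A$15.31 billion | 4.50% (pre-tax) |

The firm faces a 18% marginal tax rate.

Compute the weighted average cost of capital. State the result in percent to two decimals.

8.40%

Total capital V = 37.37 + 24.2 + 15.31 = 76.88.
Equity: weight = 37.37/76.88 = 0.4861; cost = 11.21%.
Subordinated notes: weight = 24.2/76.88 = 0.3148; after-tax cost = 8.6% × (1 − 18%) = 7.0520%.
Mortgage bonds: weight = 15.31/76.88 = 0.1991; after-tax cost = 4.5% × (1 − 18%) = 3.6900%.
WACC = 0.4861 × 11.2100% + 0.3148 × 7.0520% + 0.1991 × 3.6900% = 8.4036%.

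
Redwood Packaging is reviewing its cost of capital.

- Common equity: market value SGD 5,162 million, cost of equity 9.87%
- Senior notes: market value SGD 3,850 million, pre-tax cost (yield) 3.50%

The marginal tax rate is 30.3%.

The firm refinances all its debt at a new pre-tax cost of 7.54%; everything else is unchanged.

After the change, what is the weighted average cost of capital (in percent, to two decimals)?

7.90%

After the change:
Total capital V = 5162 + 3850 = 9012.
Equity: weight = 5162/9012 = 0.5728; cost = 9.87%.
Senior notes: weight = 3850/9012 = 0.4272; after-tax cost = 7.54% × (1 − 30.3%) = 5.2554%.
WACC = 0.5728 × 9.8700% + 0.4272 × 5.2554% = 7.8986%.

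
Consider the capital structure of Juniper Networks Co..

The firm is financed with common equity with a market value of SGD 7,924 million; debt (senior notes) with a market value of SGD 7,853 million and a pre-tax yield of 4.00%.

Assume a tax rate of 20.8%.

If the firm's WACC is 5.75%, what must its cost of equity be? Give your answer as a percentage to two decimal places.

Total capital V = 7924 + 7853 = 15777.
Equity weight = 7924/15777 = 0.5023.
Senior notes weight = 7853/15777 = 0.4977.
Debt contribution = 0.4977 × 4% × (1 − 20.8%) = 1.5769%.
Required equity contribution = 5.75% − 1.5769% = 4.1731%.
Re = 4.1731% / 0.5023 = 8.3089%.

8.31%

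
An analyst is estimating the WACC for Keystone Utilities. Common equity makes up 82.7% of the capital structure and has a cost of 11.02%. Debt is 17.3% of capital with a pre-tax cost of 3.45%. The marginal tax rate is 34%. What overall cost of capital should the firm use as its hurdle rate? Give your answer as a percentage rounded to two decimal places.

After-tax cost of debt = 3.45% × (1 − 34%) = 2.2770%.
WACC = 0.827 × 11.0200% + 0.173 × 2.2770% = 9.5075%.

9.51%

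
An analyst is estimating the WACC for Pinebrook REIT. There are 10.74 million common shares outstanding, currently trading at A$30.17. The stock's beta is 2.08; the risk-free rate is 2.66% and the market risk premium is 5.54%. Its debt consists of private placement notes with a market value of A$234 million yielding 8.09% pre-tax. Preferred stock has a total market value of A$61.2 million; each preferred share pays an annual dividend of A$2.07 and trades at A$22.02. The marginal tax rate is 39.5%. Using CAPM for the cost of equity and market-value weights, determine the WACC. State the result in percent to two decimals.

10.20%

Cost of equity via CAPM: Re = 2.66% + 2.08 × 5.54% = 14.1832%.
Cost of preferred: Rp = 2.07 / 22.02 = 9.4005%.
Market value of equity E = 30.17 × 10.74m = 324.0258m.
Total capital V = 324.0258 + 61.2 + 234 = 619.2258.
Equity: weight = 324.0258/619.2258 = 0.5233; cost = 14.1832%.
Preferred: weight = 61.2/619.2258 = 0.0988; cost = 9.4005%.
Private placement notes: weight = 234/619.2258 = 0.3779; after-tax cost = 8.09% × (1 − 39.5%) = 4.8944%.
WACC = 0.5233 × 14.1832% + 0.0988 × 9.4005% + 0.3779 × 4.8944% = 10.2004%.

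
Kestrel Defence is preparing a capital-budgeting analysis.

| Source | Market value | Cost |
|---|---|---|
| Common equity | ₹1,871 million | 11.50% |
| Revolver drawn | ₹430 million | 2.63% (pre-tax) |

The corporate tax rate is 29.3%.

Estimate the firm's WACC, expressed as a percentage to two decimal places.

Total capital V = 1871 + 430 = 2301.
Equity: weight = 1871/2301 = 0.8131; cost = 11.5%.
Revolver drawn: weight = 430/2301 = 0.1869; after-tax cost = 2.63% × (1 − 29.3%) = 1.8594%.
WACC = 0.8131 × 11.5000% + 0.1869 × 1.8594% = 9.6984%.

9.70%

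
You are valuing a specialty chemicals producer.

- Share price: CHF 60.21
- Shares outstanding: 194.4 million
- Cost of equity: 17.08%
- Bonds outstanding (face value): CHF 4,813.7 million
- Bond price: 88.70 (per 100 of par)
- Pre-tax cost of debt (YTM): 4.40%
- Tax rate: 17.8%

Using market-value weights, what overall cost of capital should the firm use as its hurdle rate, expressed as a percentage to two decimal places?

Market value of equity E = 60.21 × 194.4m = 11704.824m. Market value of debt D = 4813.7m × 88.7/100 = 4269.7519m.
Total capital V = 11704.824 + 4269.7519 = 15974.5759.
Equity: weight = 11704.824/15974.5759 = 0.7327; cost = 17.08%.
Bonds outstanding: weight = 4269.7519/15974.5759 = 0.2673; after-tax cost = 4.4% × (1 − 17.8%) = 3.6168%.
WACC = 0.7327 × 17.0800% + 0.2673 × 3.6168% = 13.4815%.

13.48%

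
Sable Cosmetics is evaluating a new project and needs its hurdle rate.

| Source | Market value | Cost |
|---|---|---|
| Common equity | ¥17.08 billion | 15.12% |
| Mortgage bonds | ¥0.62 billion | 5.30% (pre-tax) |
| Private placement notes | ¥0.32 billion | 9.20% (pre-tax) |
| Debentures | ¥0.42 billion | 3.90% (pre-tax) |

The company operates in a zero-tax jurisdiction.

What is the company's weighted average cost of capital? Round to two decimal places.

14.43%

Total capital V = 17.08 + 0.62 + 0.32 + 0.42 = 18.44.
Equity: weight = 17.08/18.44 = 0.9262; cost = 15.12%.
Mortgage bonds: weight = 0.62/18.44 = 0.0336; after-tax cost = 5.3% × (1 − 0%) = 5.3000%.
Private placement notes: weight = 0.32/18.44 = 0.0174; after-tax cost = 9.2% × (1 − 0%) = 9.2000%.
Debentures: weight = 0.42/18.44 = 0.0228; after-tax cost = 3.9% × (1 − 0%) = 3.9000%.
WACC = 0.9262 × 15.1200% + 0.0336 × 5.3000% + 0.0174 × 9.2000% + 0.0228 × 3.9000% = 14.4315%.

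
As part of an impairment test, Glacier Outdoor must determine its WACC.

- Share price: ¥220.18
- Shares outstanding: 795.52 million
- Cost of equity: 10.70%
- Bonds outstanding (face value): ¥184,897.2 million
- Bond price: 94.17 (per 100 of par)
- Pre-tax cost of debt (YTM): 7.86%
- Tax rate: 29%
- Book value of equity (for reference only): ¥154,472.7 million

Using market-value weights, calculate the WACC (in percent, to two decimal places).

Market value of equity E = 220.18 × 795.52m = 175157.5936m. Market value of debt D = 184897.2m × 94.17/100 = 174117.69324m.
Total capital V = 175157.5936 + 174117.69324 = 349275.28684.
Equity: weight = 175157.5936/349275.28684 = 0.5015; cost = 10.7%.
Bonds outstanding: weight = 174117.69324/349275.28684 = 0.4985; after-tax cost = 7.86% × (1 − 29%) = 5.5806%.
WACC = 0.5015 × 10.7000% + 0.4985 × 5.5806% = 8.1479%.

8.15%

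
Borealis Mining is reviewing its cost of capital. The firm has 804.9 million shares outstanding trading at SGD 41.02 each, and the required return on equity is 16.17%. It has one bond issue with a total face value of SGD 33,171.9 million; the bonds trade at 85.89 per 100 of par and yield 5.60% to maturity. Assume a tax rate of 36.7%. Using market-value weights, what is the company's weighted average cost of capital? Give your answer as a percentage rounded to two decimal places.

10.32%

Market value of equity E = 41.02 × 804.9m = 33016.998m. Market value of debt D = 33171.9m × 85.89/100 = 28491.34491m.
Total capital V = 33016.998 + 28491.34491 = 61508.34291.
Equity: weight = 33016.998/61508.34291 = 0.5368; cost = 16.17%.
Bonds outstanding: weight = 28491.34491/61508.34291 = 0.4632; after-tax cost = 5.6% × (1 − 36.7%) = 3.5448%.
WACC = 0.5368 × 16.1700% + 0.4632 × 3.5448% = 10.3219%.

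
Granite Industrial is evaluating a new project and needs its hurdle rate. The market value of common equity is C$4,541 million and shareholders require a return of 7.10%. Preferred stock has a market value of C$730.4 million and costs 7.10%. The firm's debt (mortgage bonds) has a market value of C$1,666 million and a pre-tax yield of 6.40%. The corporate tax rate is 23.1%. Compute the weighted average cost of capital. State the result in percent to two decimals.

Total capital V = 4541 + 730.4 + 1666 = 6937.4.
Equity: weight = 4541/6937.4 = 0.6546; cost = 7.1%.
Preferred: weight = 730.4/6937.4 = 0.1053; cost = 7.1%.
Mortgage bonds: weight = 1666/6937.4 = 0.2401; after-tax cost = 6.4% × (1 − 23.1%) = 4.9216%.
WACC = 0.6546 × 7.1000% + 0.1053 × 7.1000% + 0.2401 × 4.9216% = 6.5769%.

6.58%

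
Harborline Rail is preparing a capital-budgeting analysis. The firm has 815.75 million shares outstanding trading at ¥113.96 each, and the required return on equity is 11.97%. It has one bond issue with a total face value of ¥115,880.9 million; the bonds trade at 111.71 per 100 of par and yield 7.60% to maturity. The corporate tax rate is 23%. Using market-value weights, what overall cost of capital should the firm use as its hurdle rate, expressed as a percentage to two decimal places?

Market value of equity E = 113.96 × 815.75m = 92962.87m. Market value of debt D = 115880.9m × 111.71/100 = 129450.55339m.
Total capital V = 92962.87 + 129450.55339 = 222413.42339.
Equity: weight = 92962.87/222413.42339 = 0.4180; cost = 11.97%.
Bonds outstanding: weight = 129450.55339/222413.42339 = 0.5820; after-tax cost = 7.6% × (1 − 23%) = 5.8520%.
WACC = 0.4180 × 11.9700% + 0.5820 × 5.8520% = 8.4092%.

8.41%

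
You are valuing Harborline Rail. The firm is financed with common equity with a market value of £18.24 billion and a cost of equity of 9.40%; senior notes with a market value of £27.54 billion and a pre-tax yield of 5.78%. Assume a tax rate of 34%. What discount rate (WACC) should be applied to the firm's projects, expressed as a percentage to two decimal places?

Total capital V = 18.24 + 27.54 = 45.78.
Equity: weight = 18.24/45.78 = 0.3984; cost = 9.4%.
Senior notes: weight = 27.54/45.78 = 0.6016; after-tax cost = 5.78% × (1 − 34%) = 3.8148%.
WACC = 0.3984 × 9.4000% + 0.6016 × 3.8148% = 6.0401%.

6.04%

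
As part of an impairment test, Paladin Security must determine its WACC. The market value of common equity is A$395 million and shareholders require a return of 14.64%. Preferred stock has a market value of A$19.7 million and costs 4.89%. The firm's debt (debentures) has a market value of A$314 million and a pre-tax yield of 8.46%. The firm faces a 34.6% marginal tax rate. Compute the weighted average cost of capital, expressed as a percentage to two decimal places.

Total capital V = 395 + 19.7 + 314 = 728.7.
Equity: weight = 395/728.7 = 0.5421; cost = 14.64%.
Preferred: weight = 19.7/728.7 = 0.0270; cost = 4.89%.
Debentures: weight = 314/728.7 = 0.4309; after-tax cost = 8.46% × (1 − 34.6%) = 5.5328%.
WACC = 0.5421 × 14.6400% + 0.0270 × 4.8900% + 0.4309 × 5.5328% = 10.4521%.

10.45%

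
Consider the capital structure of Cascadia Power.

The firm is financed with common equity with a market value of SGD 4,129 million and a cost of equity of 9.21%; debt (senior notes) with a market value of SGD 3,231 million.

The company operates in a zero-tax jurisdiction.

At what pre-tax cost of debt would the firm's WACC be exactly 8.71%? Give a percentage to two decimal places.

Total capital V = 4129 + 3231 = 7360.
Equity weight = 4129/7360 = 0.5610.
Senior notes weight = 3231/7360 = 0.4390.
Equity contribution = 0.5610 × 9.21% = 5.1669%.
Remaining for debt = 8.71% − 5.1669% = 3.5431%.
Rd × (1 − 0%) × 0.4390 = 3.5431%  ⇒  Rd = 8.0710%.

8.07%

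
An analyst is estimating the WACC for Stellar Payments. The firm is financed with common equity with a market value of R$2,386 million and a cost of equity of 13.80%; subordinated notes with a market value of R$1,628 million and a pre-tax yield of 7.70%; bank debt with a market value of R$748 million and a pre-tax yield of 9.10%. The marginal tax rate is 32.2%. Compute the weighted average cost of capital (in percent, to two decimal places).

9.67%

Total capital V = 2386 + 1628 + 748 = 4762.
Equity: weight = 2386/4762 = 0.5010; cost = 13.8%.
Subordinated notes: weight = 1628/4762 = 0.3419; after-tax cost = 7.7% × (1 − 32.2%) = 5.2206%.
Bank debt: weight = 748/4762 = 0.1571; after-tax cost = 9.1% × (1 − 32.2%) = 6.1698%.
WACC = 0.5010 × 13.8000% + 0.3419 × 5.2206% + 0.1571 × 6.1698% = 9.6684%.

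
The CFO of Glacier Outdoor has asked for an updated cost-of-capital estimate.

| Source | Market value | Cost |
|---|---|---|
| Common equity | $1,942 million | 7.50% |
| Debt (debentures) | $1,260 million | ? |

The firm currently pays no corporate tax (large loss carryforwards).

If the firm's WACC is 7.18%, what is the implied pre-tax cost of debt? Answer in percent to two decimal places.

Total capital V = 1942 + 1260 = 3202.
Equity weight = 1942/3202 = 0.6065.
Debentures weight = 1260/3202 = 0.3935.
Equity contribution = 0.6065 × 7.5% = 4.5487%.
Remaining for debt = 7.18% − 4.5487% = 2.6313%.
Rd × (1 − 0%) × 0.3935 = 2.6313%  ⇒  Rd = 6.6868%.

6.69%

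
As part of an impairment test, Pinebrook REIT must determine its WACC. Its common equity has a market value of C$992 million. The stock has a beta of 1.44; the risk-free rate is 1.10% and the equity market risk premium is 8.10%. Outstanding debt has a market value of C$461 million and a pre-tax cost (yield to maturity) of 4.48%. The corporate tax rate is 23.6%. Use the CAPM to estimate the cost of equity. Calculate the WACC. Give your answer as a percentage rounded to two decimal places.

9.80%

Cost of equity via CAPM: Re = 1.1% + 1.44 × 8.1% = 12.7640%.
Total capital V = 992 + 461 = 1453.
Equity: weight = 992/1453 = 0.6827; cost = 12.764%.
Debt: weight = 461/1453 = 0.3173; after-tax cost = 4.48% × (1 − 23.6%) = 3.4227%.
WACC = 0.6827 × 12.7640% + 0.3173 × 3.4227% = 9.8002%.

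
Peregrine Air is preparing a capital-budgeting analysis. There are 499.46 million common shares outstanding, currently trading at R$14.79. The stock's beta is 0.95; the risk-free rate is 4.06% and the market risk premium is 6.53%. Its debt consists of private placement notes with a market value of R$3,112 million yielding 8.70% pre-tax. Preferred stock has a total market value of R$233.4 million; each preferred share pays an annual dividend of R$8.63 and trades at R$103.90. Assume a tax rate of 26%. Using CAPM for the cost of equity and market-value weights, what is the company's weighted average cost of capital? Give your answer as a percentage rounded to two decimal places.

Cost of equity via CAPM: Re = 4.06% + 0.95 × 6.53% = 10.2635%.
Cost of preferred: Rp = 8.63 / 103.9 = 8.3061%.
Market value of equity E = 14.79 × 499.46m = 7387.0134m.
Total capital V = 7387.0134 + 233.4 + 3112 = 10732.4134.
Equity: weight = 7387.0134/10732.4134 = 0.6883; cost = 10.2635%.
Preferred: weight = 233.4/10732.4134 = 0.0217; cost = 8.3061%.
Private placement notes: weight = 3112/10732.4134 = 0.2900; after-tax cost = 8.7% × (1 − 26%) = 6.4380%.
WACC = 0.6883 × 10.2635% + 0.0217 × 8.3061% + 0.2900 × 6.4380% = 9.1117%.

9.11%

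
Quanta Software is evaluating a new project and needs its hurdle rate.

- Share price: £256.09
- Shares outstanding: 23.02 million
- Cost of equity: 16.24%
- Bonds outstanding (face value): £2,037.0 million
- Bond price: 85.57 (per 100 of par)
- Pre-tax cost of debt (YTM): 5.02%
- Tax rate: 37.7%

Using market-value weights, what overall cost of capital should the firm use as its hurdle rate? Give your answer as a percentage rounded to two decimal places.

Market value of equity E = 256.09 × 23.02m = 5895.1918m. Market value of debt D = 2037m × 85.57/100 = 1743.0609m.
Total capital V = 5895.1918 + 1743.0609 = 7638.2527.
Equity: weight = 5895.1918/7638.2527 = 0.7718; cost = 16.24%.
Bonds outstanding: weight = 1743.0609/7638.2527 = 0.2282; after-tax cost = 5.02% × (1 − 37.7%) = 3.1275%.
WACC = 0.7718 × 16.2400% + 0.2282 × 3.1275% = 13.2477%.

13.25%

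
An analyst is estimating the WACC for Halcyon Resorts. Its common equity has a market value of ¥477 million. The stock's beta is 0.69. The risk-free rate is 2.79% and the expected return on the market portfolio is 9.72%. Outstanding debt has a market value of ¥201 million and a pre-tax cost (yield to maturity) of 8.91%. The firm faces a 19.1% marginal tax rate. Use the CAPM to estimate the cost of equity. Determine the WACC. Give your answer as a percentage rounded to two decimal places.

Market risk premium = 9.72% − 2.79% = 6.93%.
Cost of equity via CAPM: Re = 2.79% + 0.69 × 6.93% = 7.5717%.
Total capital V = 477 + 201 = 678.
Equity: weight = 477/678 = 0.7035; cost = 7.5717%.
Debt: weight = 201/678 = 0.2965; after-tax cost = 8.91% × (1 − 19.1%) = 7.2082%.
WACC = 0.7035 × 7.5717% + 0.2965 × 7.2082% = 7.4639%.

7.46%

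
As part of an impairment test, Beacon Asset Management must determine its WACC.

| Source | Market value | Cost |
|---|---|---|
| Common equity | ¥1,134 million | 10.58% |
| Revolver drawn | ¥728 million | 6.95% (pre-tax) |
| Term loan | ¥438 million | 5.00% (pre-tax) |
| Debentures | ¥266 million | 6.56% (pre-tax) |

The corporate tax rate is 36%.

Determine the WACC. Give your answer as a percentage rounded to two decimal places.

Total capital V = 1134 + 728 + 438 + 266 = 2566.
Equity: weight = 1134/2566 = 0.4419; cost = 10.58%.
Revolver drawn: weight = 728/2566 = 0.2837; after-tax cost = 6.95% × (1 − 36%) = 4.4480%.
Term loan: weight = 438/2566 = 0.1707; after-tax cost = 5% × (1 − 36%) = 3.2000%.
Debentures: weight = 266/2566 = 0.1037; after-tax cost = 6.56% × (1 − 36%) = 4.1984%.
WACC = 0.4419 × 10.5800% + 0.2837 × 4.4480% + 0.1707 × 3.2000% + 0.1037 × 4.1984% = 6.9190%.

6.92%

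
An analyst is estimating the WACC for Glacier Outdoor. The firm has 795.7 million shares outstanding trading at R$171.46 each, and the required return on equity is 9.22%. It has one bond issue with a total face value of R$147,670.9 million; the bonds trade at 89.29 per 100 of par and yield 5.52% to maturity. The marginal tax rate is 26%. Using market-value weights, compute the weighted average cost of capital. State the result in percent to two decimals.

6.70%

Market value of equity E = 171.46 × 795.7m = 136430.722m. Market value of debt D = 147670.9m × 89.29/100 = 131855.34661m.
Total capital V = 136430.722 + 131855.34661 = 268286.06861.
Equity: weight = 136430.722/268286.06861 = 0.5085; cost = 9.22%.
Bonds outstanding: weight = 131855.34661/268286.06861 = 0.4915; after-tax cost = 5.52% × (1 − 26%) = 4.0848%.
WACC = 0.5085 × 9.2200% + 0.4915 × 4.0848% = 6.6962%.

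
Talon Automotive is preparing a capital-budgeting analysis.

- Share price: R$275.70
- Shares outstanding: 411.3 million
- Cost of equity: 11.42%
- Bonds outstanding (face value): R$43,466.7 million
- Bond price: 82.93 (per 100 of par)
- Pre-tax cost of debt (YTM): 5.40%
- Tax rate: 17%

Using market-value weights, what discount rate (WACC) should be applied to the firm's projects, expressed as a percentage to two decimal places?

Market value of equity E = 275.7 × 411.3m = 113395.41m. Market value of debt D = 43466.7m × 82.93/100 = 36046.93431m.
Total capital V = 113395.41 + 36046.93431 = 149442.34431.
Equity: weight = 113395.41/149442.34431 = 0.7588; cost = 11.42%.
Bonds outstanding: weight = 36046.93431/149442.34431 = 0.2412; after-tax cost = 5.4% × (1 − 17%) = 4.4820%.
WACC = 0.7588 × 11.4200% + 0.2412 × 4.4820% = 9.7465%.

9.75%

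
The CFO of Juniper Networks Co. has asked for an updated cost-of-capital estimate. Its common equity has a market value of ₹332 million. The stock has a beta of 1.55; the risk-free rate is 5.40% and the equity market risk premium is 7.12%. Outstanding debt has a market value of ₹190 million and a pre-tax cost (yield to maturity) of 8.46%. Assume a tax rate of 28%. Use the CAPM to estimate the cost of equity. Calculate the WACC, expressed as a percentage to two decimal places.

Cost of equity via CAPM: Re = 5.4% + 1.55 × 7.12% = 16.4360%.
Total capital V = 332 + 190 = 522.
Equity: weight = 332/522 = 0.6360; cost = 16.436%.
Debt: weight = 190/522 = 0.3640; after-tax cost = 8.46% × (1 − 28%) = 6.0912%.
WACC = 0.6360 × 16.4360% + 0.3640 × 6.0912% = 12.6707%.

12.67%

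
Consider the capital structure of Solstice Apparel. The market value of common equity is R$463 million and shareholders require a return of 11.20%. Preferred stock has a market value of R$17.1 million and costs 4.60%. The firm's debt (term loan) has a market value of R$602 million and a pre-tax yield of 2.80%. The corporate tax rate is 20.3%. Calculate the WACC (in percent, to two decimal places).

Total capital V = 463 + 17.1 + 602 = 1082.1.
Equity: weight = 463/1082.1 = 0.4279; cost = 11.2%.
Preferred: weight = 17.1/1082.1 = 0.0158; cost = 4.6%.
Term loan: weight = 602/1082.1 = 0.5563; after-tax cost = 2.8% × (1 − 20.3%) = 2.2316%.
WACC = 0.4279 × 11.2000% + 0.0158 × 4.6000% + 0.5563 × 2.2316% = 6.1064%.

6.11%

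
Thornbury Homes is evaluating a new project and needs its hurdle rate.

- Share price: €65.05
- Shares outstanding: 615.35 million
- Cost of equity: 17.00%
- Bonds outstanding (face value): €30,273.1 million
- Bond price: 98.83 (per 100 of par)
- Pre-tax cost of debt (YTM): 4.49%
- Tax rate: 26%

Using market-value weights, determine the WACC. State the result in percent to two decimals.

Market value of equity E = 65.05 × 615.35m = 40028.5175m. Market value of debt D = 30273.1m × 98.83/100 = 29918.90473m.
Total capital V = 40028.5175 + 29918.90473 = 69947.42223.
Equity: weight = 40028.5175/69947.42223 = 0.5723; cost = 17%.
Bonds outstanding: weight = 29918.90473/69947.42223 = 0.4277; after-tax cost = 4.49% × (1 − 26%) = 3.3226%.
WACC = 0.5723 × 17.0000% + 0.4277 × 3.3226% = 11.1497%.

11.15%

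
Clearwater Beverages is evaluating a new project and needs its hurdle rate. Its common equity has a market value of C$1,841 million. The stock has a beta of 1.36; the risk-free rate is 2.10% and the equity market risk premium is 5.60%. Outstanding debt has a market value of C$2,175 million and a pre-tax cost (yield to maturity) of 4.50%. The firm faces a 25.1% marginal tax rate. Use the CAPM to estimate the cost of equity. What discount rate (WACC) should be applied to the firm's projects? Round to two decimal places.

Cost of equity via CAPM: Re = 2.1% + 1.36 × 5.6% = 9.7160%.
Total capital V = 1841 + 2175 = 4016.
Equity: weight = 1841/4016 = 0.4584; cost = 9.716%.
Debt: weight = 2175/4016 = 0.5416; after-tax cost = 4.5% × (1 − 25.1%) = 3.3705%.
WACC = 0.4584 × 9.7160% + 0.5416 × 3.3705% = 6.2794%.

6.28%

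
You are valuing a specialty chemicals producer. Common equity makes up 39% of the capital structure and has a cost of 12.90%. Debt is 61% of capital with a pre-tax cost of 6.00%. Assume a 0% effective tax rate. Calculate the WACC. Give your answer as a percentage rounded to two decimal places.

After-tax cost of debt = 6% × (1 − 0%) = 6.0000%.
WACC = 0.390 × 12.9000% + 0.610 × 6.0000% = 8.6910%.

8.69%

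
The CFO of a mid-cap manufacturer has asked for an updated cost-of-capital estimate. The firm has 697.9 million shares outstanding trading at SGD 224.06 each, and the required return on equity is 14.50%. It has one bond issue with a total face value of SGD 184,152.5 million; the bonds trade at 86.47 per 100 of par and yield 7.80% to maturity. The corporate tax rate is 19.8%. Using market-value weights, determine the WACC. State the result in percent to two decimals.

10.34%

Market value of equity E = 224.06 × 697.9m = 156371.474m. Market value of debt D = 184152.5m × 86.47/100 = 159236.66675m.
Total capital V = 156371.474 + 159236.66675 = 315608.14075.
Equity: weight = 156371.474/315608.14075 = 0.4955; cost = 14.5%.
Bonds outstanding: weight = 159236.66675/315608.14075 = 0.5045; after-tax cost = 7.8% × (1 − 19.8%) = 6.2556%.
WACC = 0.4955 × 14.5000% + 0.5045 × 6.2556% = 10.3404%.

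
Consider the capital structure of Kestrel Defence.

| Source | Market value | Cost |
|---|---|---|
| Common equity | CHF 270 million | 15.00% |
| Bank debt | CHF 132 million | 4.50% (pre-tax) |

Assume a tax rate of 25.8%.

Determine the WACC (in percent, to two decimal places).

11.17%

Total capital V = 270 + 132 = 402.
Equity: weight = 270/402 = 0.6716; cost = 15%.
Bank debt: weight = 132/402 = 0.3284; after-tax cost = 4.5% × (1 − 25.8%) = 3.3390%.
WACC = 0.6716 × 15.0000% + 0.3284 × 3.3390% = 11.1710%.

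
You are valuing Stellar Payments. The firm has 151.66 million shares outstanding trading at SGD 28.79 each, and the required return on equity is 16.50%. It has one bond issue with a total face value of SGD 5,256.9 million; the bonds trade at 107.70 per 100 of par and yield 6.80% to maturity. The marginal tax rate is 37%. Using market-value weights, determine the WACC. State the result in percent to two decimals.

Market value of equity E = 28.79 × 151.66m = 4366.2914m. Market value of debt D = 5256.9m × 107.7/100 = 5661.6813m.
Total capital V = 4366.2914 + 5661.6813 = 10027.9727.
Equity: weight = 4366.2914/10027.9727 = 0.4354; cost = 16.5%.
Bonds outstanding: weight = 5661.6813/10027.9727 = 0.5646; after-tax cost = 6.8% × (1 − 37%) = 4.2840%.
WACC = 0.4354 × 16.5000% + 0.5646 × 4.2840% = 9.6030%.

9.60%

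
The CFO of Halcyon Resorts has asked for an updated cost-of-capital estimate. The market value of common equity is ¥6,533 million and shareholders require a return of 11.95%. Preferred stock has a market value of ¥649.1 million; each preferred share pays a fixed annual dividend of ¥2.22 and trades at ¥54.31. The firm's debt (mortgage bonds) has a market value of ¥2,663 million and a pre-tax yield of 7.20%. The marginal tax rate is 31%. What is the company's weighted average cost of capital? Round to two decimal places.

9.54%

Cost of preferred: Rp = 2.22 / 54.31 = 4.0876%.
Total capital V = 6533 + 649.1 + 2663 = 9845.1.
Equity: weight = 6533/9845.1 = 0.6636; cost = 11.95%.
Preferred: weight = 649.1/9845.1 = 0.0659; cost = 4.0876%.
Mortgage bonds: weight = 2663/9845.1 = 0.2705; after-tax cost = 7.2% × (1 − 31%) = 4.9680%.
WACC = 0.6636 × 11.9500% + 0.0659 × 4.0876% + 0.2705 × 4.9680% = 9.5431%.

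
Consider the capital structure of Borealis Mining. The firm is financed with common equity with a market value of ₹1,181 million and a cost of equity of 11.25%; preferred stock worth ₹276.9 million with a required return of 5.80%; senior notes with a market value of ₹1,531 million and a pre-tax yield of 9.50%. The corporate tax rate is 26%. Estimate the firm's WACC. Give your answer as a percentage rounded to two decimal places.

Total capital V = 1181 + 276.9 + 1531 = 2988.9.
Equity: weight = 1181/2988.9 = 0.3951; cost = 11.25%.
Preferred: weight = 276.9/2988.9 = 0.0926; cost = 5.8%.
Senior notes: weight = 1531/2988.9 = 0.5122; after-tax cost = 9.5% × (1 − 26%) = 7.0300%.
WACC = 0.3951 × 11.2500% + 0.0926 × 5.8000% + 0.5122 × 7.0300% = 8.5835%.

8.58%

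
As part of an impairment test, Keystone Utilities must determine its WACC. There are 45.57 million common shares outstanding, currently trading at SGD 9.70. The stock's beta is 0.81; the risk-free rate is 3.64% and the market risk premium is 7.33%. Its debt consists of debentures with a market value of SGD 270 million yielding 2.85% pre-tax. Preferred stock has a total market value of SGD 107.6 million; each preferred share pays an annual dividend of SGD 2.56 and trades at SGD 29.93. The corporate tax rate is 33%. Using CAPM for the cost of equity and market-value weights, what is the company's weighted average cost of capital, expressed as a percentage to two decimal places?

Cost of equity via CAPM: Re = 3.64% + 0.81 × 7.33% = 9.5773%.
Cost of preferred: Rp = 2.56 / 29.93 = 8.5533%.
Market value of equity E = 9.7 × 45.57m = 442.029m.
Total capital V = 442.029 + 107.6 + 270 = 819.629.
Equity: weight = 442.029/819.629 = 0.5393; cost = 9.5773%.
Preferred: weight = 107.6/819.629 = 0.1313; cost = 8.5533%.
Debentures: weight = 270/819.629 = 0.3294; after-tax cost = 2.85% × (1 − 33%) = 1.9095%.
WACC = 0.5393 × 9.5773% + 0.1313 × 8.5533% + 0.3294 × 1.9095% = 6.9170%.

6.92%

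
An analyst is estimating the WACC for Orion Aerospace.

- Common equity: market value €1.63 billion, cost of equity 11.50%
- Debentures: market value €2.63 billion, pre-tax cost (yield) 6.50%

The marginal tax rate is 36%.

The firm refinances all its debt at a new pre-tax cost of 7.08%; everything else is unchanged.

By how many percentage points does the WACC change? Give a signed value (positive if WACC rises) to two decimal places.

+0.23 pp

Current WACC:
Total capital V = 1.63 + 2.63 = 4.26.
Equity: weight = 1.63/4.26 = 0.3826; cost = 11.5%.
Debentures: weight = 2.63/4.26 = 0.6174; after-tax cost = 6.5% × (1 − 36%) = 4.1600%.
WACC = 0.3826 × 11.5000% + 0.6174 × 4.1600% = 6.9685%.
After the change:
Total capital V = 1.63 + 2.63 = 4.26.
Equity: weight = 1.63/4.26 = 0.3826; cost = 11.5%.
Debentures: weight = 2.63/4.26 = 0.6174; after-tax cost = 7.08% × (1 − 36%) = 4.5312%.
WACC = 0.3826 × 11.5000% + 0.6174 × 4.5312% = 7.1977%.
Change in WACC = 7.1977% − 6.9685% = 0.2292 pp.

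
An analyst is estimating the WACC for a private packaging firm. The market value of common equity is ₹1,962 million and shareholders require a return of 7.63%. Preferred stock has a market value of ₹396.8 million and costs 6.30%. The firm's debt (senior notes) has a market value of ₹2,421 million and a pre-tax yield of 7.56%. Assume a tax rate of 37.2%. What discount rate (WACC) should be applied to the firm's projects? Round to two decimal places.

6.06%

Total capital V = 1962 + 396.8 + 2421 = 4779.8.
Equity: weight = 1962/4779.8 = 0.4105; cost = 7.63%.
Preferred: weight = 396.8/4779.8 = 0.0830; cost = 6.3%.
Senior notes: weight = 2421/4779.8 = 0.5065; after-tax cost = 7.56% × (1 − 37.2%) = 4.7477%.
WACC = 0.4105 × 7.6300% + 0.0830 × 6.3000% + 0.5065 × 4.7477% = 6.0597%.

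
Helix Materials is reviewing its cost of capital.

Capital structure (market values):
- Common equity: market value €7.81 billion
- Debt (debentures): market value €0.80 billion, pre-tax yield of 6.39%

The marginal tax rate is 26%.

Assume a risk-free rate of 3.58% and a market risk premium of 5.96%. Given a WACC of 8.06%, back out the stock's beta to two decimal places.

Total capital V = 7.81 + 0.8 = 8.61.
Equity weight = 7.81/8.61 = 0.9071.
Debentures weight = 0.8/8.61 = 0.0929.
Debt contribution = 0.0929 × 6.39% × (1 − 26%) = 0.4394%.
Required equity contribution = 8.06% − 0.4394% = 7.6206%  ⇒  Re = 8.4012%.
CAPM: 8.4012% = 3.58% + β × 5.96%  ⇒  β = 0.8089.

0.81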